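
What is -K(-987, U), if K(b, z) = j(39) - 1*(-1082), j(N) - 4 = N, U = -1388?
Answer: -1125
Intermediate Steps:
j(N) = 4 + N
K(b, z) = 1125 (K(b, z) = (4 + 39) - 1*(-1082) = 43 + 1082 = 1125)
-K(-987, U) = -1*1125 = -1125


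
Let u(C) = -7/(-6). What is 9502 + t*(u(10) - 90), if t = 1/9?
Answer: 512575/54 ≈ 9492.1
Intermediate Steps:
t = ⅑ ≈ 0.11111
u(C) = 7/6 (u(C) = -7*(-⅙) = 7/6)
9502 + t*(u(10) - 90) = 9502 + (7/6 - 90)/9 = 9502 + (⅑)*(-533/6) = 9502 - 533/54 = 512575/54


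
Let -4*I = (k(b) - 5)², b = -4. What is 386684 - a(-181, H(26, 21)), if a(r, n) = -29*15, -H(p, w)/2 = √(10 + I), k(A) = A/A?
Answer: 387119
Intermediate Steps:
k(A) = 1
I = -4 (I = -(1 - 5)²/4 = -¼*(-4)² = -¼*16 = -4)
H(p, w) = -2*√6 (H(p, w) = -2*√(10 - 4) = -2*√6)
a(r, n) = -435
386684 - a(-181, H(26, 21)) = 386684 - 1*(-435) = 386684 + 435 = 387119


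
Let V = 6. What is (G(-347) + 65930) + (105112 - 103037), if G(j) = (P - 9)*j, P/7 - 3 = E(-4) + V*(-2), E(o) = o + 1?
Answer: 100276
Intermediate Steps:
E(o) = 1 + o
P = -84 (P = 21 + 7*((1 - 4) + 6*(-2)) = 21 + 7*(-3 - 12) = 21 + 7*(-15) = 21 - 105 = -84)
G(j) = -93*j (G(j) = (-84 - 9)*j = -93*j)
(G(-347) + 65930) + (105112 - 103037) = (-93*(-347) + 65930) + (105112 - 103037) = (32271 + 65930) + 2075 = 98201 + 2075 = 100276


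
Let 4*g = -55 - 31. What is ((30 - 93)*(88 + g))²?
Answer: 70207641/4 ≈ 1.7552e+7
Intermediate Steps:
g = -43/2 (g = (-55 - 31)/4 = (¼)*(-86) = -43/2 ≈ -21.500)
((30 - 93)*(88 + g))² = ((30 - 93)*(88 - 43/2))² = (-63*133/2)² = (-8379/2)² = 70207641/4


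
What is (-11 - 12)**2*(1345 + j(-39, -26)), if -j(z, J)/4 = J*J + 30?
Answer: -782391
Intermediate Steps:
j(z, J) = -120 - 4*J**2 (j(z, J) = -4*(J*J + 30) = -4*(J**2 + 30) = -4*(30 + J**2) = -120 - 4*J**2)
(-11 - 12)**2*(1345 + j(-39, -26)) = (-11 - 12)**2*(1345 + (-120 - 4*(-26)**2)) = (-23)**2*(1345 + (-120 - 4*676)) = 529*(1345 + (-120 - 2704)) = 529*(1345 - 2824) = 529*(-1479) = -782391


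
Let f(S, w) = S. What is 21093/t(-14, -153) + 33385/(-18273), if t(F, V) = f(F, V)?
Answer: -385899779/255822 ≈ -1508.5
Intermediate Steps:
t(F, V) = F
21093/t(-14, -153) + 33385/(-18273) = 21093/(-14) + 33385/(-18273) = 21093*(-1/14) + 33385*(-1/18273) = -21093/14 - 33385/18273 = -385899779/255822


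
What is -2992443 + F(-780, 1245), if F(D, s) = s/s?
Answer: -2992442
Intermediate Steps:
F(D, s) = 1
-2992443 + F(-780, 1245) = -2992443 + 1 = -2992442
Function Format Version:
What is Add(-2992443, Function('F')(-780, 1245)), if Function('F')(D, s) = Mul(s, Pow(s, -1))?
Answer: -2992442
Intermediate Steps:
Function('F')(D, s) = 1
Add(-2992443, Function('F')(-780, 1245)) = Add(-2992443, 1) = -2992442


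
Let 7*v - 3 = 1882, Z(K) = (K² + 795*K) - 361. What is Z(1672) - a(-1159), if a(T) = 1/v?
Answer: 7774612748/1885 ≈ 4.1245e+6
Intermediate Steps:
Z(K) = -361 + K² + 795*K
v = 1885/7 (v = 3/7 + (⅐)*1882 = 3/7 + 1882/7 = 1885/7 ≈ 269.29)
a(T) = 7/1885 (a(T) = 1/(1885/7) = 7/1885)
Z(1672) - a(-1159) = (-361 + 1672² + 795*1672) - 1*7/1885 = (-361 + 2795584 + 1329240) - 7/1885 = 4124463 - 7/1885 = 7774612748/1885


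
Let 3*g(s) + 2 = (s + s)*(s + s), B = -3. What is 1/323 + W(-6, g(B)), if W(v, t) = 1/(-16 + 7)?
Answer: -314/2907 ≈ -0.10802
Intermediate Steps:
g(s) = -⅔ + 4*s²/3 (g(s) = -⅔ + ((s + s)*(s + s))/3 = -⅔ + ((2*s)*(2*s))/3 = -⅔ + (4*s²)/3 = -⅔ + 4*s²/3)
W(v, t) = -⅑ (W(v, t) = 1/(-9) = -⅑)
1/323 + W(-6, g(B)) = 1/323 - ⅑ = -314/2907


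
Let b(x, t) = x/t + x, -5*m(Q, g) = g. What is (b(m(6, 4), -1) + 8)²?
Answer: 64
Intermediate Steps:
m(Q, g) = -g/5
b(x, t) = x + x/t (b(x, t) = x/t + x = x + x/t)
(b(m(6, 4), -1) + 8)² = ((-⅕*4 - ⅕*4/(-1)) + 8)² = ((-⅘ - ⅘*(-1)) + 8)² = ((-⅘ + ⅘) + 8)² = (0 + 8)² = 8² = 64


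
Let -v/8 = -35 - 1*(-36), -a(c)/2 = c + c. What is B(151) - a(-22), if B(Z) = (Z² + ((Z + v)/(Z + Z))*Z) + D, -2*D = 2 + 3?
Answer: 22782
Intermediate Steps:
a(c) = -4*c (a(c) = -2*(c + c) = -4*c)
D = -5/2 (D = -(2 + 3)/2 = -½*5 = -5/2 ≈ -2.5000)
v = -8 (v = -8*(-35 - 1*(-36)) = -8*(-35 + 36) = -8*1 = -8)
B(Z) = -13/2 + Z² + Z/2 (B(Z) = (Z² + ((Z - 8)/(Z + Z))*Z) - 5/2 = (Z² + ((-8 + Z)/((2*Z)))*Z) - 5/2 = (Z² + ((-8 + Z)*(1/(2*Z)))*Z) - 5/2 = (Z² + ((-8 + Z)/(2*Z))*Z) - 5/2 = (Z² + (-4 + Z/2)) - 5/2 = (-4 + Z² + Z/2) - 5/2 = -13/2 + Z² + Z/2)
B(151) - a(-22) = (-13/2 + 151² + (½)*151) - (-4)*(-22) = (-13/2 + 22801 + 151/2) - 1*88 = 22870 - 88 = 22782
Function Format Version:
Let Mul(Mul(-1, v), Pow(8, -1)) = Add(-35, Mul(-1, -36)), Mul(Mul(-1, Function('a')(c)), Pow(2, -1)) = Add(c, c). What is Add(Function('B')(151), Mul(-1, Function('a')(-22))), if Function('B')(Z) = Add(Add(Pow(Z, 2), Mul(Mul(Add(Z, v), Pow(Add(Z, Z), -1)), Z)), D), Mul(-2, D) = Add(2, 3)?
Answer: 22782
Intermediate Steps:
Function('a')(c) = Mul(-4, c) (Function('a')(c) = Mul(-2, Add(c, c)) = Mul(-2, Mul(2, c)) = Mul(-4, c))
D = Rational(-5, 2) (D = Mul(Rational(-1, 2), Add(2, 3)) = Mul(Rational(-1, 2), 5) = Rational(-5, 2) ≈ -2.5000)
v = -8 (v = Mul(-8, Add(-35, Mul(-1, -36))) = Mul(-8, Add(-35, 36)) = Mul(-8, 1) = -8)
Function('B')(Z) = Add(Rational(-13, 2), Pow(Z, 2), Mul(Rational(1, 2), Z)) (Function('B')(Z) = Add(Add(Pow(Z, 2), Mul(Mul(Add(Z, -8), Pow(Add(Z, Z), -1)), Z)), Rational(-5, 2)) = Add(Add(Pow(Z, 2), Mul(Mul(Add(-8, Z), Pow(Mul(2, Z), -1)), Z)), Rational(-5, 2)) = Add(Add(Pow(Z, 2), Mul(Mul(Add(-8, Z), Mul(Rational(1, 2), Pow(Z, -1))), Z)), Rational(-5, 2)) = Add(Add(Pow(Z, 2), Mul(Mul(Rational(1, 2), Pow(Z, -1), Add(-8, Z)), Z)), Rational(-5, 2)) = Add(Add(Pow(Z, 2), Add(-4, Mul(Rational(1, 2), Z))), Rational(-5, 2)) = Add(Add(-4, Pow(Z, 2), Mul(Rational(1, 2), Z)), Rational(-5, 2)) = Add(Rational(-13, 2), Pow(Z, 2), Mul(Rational(1, 2), Z)))
Add(Function('B')(151), Mul(-1, Function('a')(-22))) = Add(Add(Rational(-13, 2), Pow(151, 2), Mul(Rational(1, 2), 151)), Mul(-1, Mul(-4, -22))) = Add(Add(Rational(-13, 2), 22801, Rational(151, 2)), Mul(-1, 88)) = Add(22870, -88) = 22782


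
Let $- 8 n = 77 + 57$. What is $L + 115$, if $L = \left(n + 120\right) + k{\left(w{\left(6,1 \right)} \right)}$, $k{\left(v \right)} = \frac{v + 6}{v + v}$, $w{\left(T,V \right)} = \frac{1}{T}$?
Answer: $\frac{947}{4} \approx 236.75$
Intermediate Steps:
$k{\left(v \right)} = \frac{6 + v}{2 v}$
$n = - \frac{67}{4}$ ($n = - \frac{77 + 57}{8} = \left(- \frac{1}{8}\right) 134 = - \frac{67}{4} \approx -16.75$)
$L = \frac{487}{4}$ ($L = \left(- \frac{67}{4} + 120\right) + \frac{6 + \frac{1}{6}}{2 \cdot \frac{1}{6}} = \frac{413}{4} + \frac{\frac{1}{\frac{1}{6}} \left(6 + \frac{1}{6}\right)}{2} = \frac{413}{4} + \frac{1}{2} \cdot 6 \cdot \frac{37}{6} = \frac{413}{4} + \frac{37}{2} = \frac{487}{4} \approx 121.75$)
$L + 115 = \frac{487}{4} + 115 = \frac{947}{4}$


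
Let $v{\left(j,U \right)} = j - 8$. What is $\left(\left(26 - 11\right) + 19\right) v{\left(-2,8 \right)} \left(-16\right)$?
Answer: $5440$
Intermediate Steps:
$v{\left(j,U \right)} = -8 + j$
$\left(\left(26 - 11\right) + 19\right) v{\left(-2,8 \right)} \left(-16\right) = \left(\left(26 - 11\right) + 19\right) \left(-8 - 2\right) \left(-16\right) = \left(15 + 19\right) \left(-10\right) \left(-16\right) = 34 \left(-10\right) \left(-16\right) = \left(-340\right) \left(-16\right) = 5440$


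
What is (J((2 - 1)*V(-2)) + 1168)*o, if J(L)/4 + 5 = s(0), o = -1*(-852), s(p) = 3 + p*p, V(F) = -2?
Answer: 988320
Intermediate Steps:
s(p) = 3 + p²
o = 852
J(L) = -8 (J(L) = -20 + 4*(3 + 0²) = -20 + 4*(3 + 0) = -20 + 4*3 = -20 + 12 = -8)
(J((2 - 1)*V(-2)) + 1168)*o = (-8 + 1168)*852 = 1160*852 = 988320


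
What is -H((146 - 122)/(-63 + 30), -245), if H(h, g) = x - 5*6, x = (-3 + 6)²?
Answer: 21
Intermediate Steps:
x = 9 (x = 3² = 9)
H(h, g) = -21 (H(h, g) = 9 - 5*6 = 9 - 30 = -21)
-H((146 - 122)/(-63 + 30), -245) = -1*(-21) = 21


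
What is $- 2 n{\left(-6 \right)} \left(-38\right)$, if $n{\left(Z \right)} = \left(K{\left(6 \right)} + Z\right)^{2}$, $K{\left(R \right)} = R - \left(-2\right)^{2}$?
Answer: $1216$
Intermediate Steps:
$K{\left(R \right)} = -4 + R$ ($K{\left(R \right)} = R - 4 = -4 + R$)
$n{\left(Z \right)} = \left(2 + Z\right)^{2}$ ($n{\left(Z \right)} = \left(\left(-4 + 6\right) + Z\right)^{2} = \left(2 + Z\right)^{2}$)
$- 2 n{\left(-6 \right)} \left(-38\right) = - 2 \left(2 - 6\right)^{2} \left(-38\right) = - 2 \left(-4\right)^{2} \left(-38\right) = \left(-2\right) 16 \left(-38\right) = \left(-32\right) \left(-38\right) = 1216$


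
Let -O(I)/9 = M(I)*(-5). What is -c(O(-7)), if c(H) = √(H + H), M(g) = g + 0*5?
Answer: -3*I*√70 ≈ -25.1*I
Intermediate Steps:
M(g) = g (M(g) = g + 0 = g)
O(I) = 45*I (O(I) = -9*I*(-5) = -(-45)*I = 45*I)
c(H) = √2*√H (c(H) = √(2*H) = √2*√H)
-c(O(-7)) = -√2*√(45*(-7)) = -√2*√(-315) = -√2*3*I*√35 = -3*I*√70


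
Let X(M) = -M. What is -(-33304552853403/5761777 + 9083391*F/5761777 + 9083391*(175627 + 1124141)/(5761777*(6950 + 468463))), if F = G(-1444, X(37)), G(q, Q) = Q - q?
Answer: 5275776547942364190/913074562967 ≈ 5.7780e+6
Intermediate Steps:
F = 1407 (F = -1*37 - 1*(-1444) = -37 + 1444 = 1407)
-(-33304552853403/5761777 + 9083391*F/5761777 + 9083391*(175627 + 1124141)/(5761777*(6950 + 468463))) = -(-33291772522266/5761777 + 9083391*(175627 + 1124141)/(5761777*(6950 + 468463))) = -9083391/(5761777/((1407 + 1299768/475413) - 3666533)) = -9083391/(5761777/((1407 + 1299768*(1/475413)) - 3666533)) = -9083391/(5761777/((1407 + 433256/158471) - 3666533)) = -9083391/(5761777/(223401953/158471 - 3666533)) = -9083391/(5761777/(-580815749090/158471)) = -9083391/(5761777*(-158471/580815749090)) = -9083391/(-913074562967/580815749090) = -9083391*(-580815749090/913074562967) = 5275776547942364190/913074562967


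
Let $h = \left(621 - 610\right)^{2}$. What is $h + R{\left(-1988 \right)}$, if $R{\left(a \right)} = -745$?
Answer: $-624$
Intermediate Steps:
$h = 121$ ($h = 11^{2} = 121$)
$h + R{\left(-1988 \right)} = 121 - 745 = -624$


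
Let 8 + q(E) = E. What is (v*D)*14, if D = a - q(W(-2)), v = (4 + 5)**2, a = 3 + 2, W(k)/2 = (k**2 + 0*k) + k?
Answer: 10206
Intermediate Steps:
W(k) = 2*k + 2*k**2 (W(k) = 2*((k**2 + 0*k) + k) = 2*((k**2 + 0) + k) = 2*(k**2 + k) = 2*(k + k**2) = 2*k + 2*k**2)
q(E) = -8 + E
a = 5
v = 81 (v = 9**2 = 81)
D = 9 (D = 5 - (-8 + 2*(-2)*(1 - 2)) = 5 - (-8 + 2*(-2)*(-1)) = 5 - (-8 + 4) = 5 - 1*(-4) = 5 + 4 = 9)
(v*D)*14 = (81*9)*14 = 729*14 = 10206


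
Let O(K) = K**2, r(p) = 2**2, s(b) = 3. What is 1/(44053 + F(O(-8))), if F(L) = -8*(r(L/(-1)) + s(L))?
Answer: 1/43997 ≈ 2.2729e-5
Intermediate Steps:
r(p) = 4
F(L) = -56 (F(L) = -8*(4 + 3) = -8*7 = -56)
1/(44053 + F(O(-8))) = 1/(44053 - 56) = 1/43997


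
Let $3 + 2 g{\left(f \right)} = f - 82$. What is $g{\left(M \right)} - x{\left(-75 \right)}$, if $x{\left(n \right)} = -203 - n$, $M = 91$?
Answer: $131$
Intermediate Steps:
$g{\left(f \right)} = - \frac{85}{2} + \frac{f}{2}$ ($g{\left(f \right)} = - \frac{3}{2} + \frac{f - 82}{2} = - \frac{3}{2} + \frac{-82 + f}{2} = - \frac{3}{2} + \left(-41 + \frac{f}{2}\right) = - \frac{85}{2} + \frac{f}{2}$)
$g{\left(M \right)} - x{\left(-75 \right)} = \left(- \frac{85}{2} + \frac{1}{2} \cdot 91\right) - \left(-203 - -75\right) = \left(- \frac{85}{2} + \frac{91}{2}\right) - \left(-203 + 75\right) = 3 - -128 = 3 + 128 = 131$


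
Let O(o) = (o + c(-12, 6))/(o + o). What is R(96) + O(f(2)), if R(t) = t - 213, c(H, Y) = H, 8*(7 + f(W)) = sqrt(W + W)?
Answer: -2081/18 ≈ -115.61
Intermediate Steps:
f(W) = -7 + sqrt(2)*sqrt(W)/8 (f(W) = -7 + sqrt(W + W)/8 = -7 + sqrt(2*W)/8 = -7 + (sqrt(2)*sqrt(W))/8 = -7 + sqrt(2)*sqrt(W)/8)
R(t) = -213 + t
O(o) = (-12 + o)/(2*o) (O(o) = (o - 12)/(o + o) = (-12 + o)/((2*o)) = (-12 + o)*(1/(2*o)) = (-12 + o)/(2*o))
R(96) + O(f(2)) = (-213 + 96) + (-12 + (-7 + sqrt(2)*sqrt(2)/8))/(2*(-7 + sqrt(2)*sqrt(2)/8)) = -117 + (-12 + (-7 + 1/4))/(2*(-7 + 1/4)) = -117 + (-12 - 27/4)/(2*(-27/4)) = -117 + (1/2)*(-4/27)*(-75/4) = -117 + 25/18 = -2081/18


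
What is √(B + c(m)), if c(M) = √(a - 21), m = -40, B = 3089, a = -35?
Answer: √(3089 + 2*I*√14) ≈ 55.579 + 0.06732*I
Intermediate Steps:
c(M) = 2*I*√14 (c(M) = √(-35 - 21) = √(-56) = 2*I*√14)
√(B + c(m)) = √(3089 + 2*I*√14)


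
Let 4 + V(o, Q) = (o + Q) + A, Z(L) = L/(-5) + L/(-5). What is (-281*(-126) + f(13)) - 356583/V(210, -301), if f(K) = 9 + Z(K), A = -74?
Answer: 31704196/845 ≈ 37520.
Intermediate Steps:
Z(L) = -2*L/5 (Z(L) = L*(-⅕) + L*(-⅕) = -L/5 - L/5 = -2*L/5)
f(K) = 9 - 2*K/5
V(o, Q) = -78 + Q + o (V(o, Q) = -4 + ((o + Q) - 74) = -4 + ((Q + o) - 74) = -4 + (-74 + Q + o) = -78 + Q + o)
(-281*(-126) + f(13)) - 356583/V(210, -301) = (-281*(-126) + (9 - ⅖*13)) - 356583/(-78 - 301 + 210) = (35406 + (9 - 26/5)) - 356583/(-169) = (35406 + 19/5) - 356583*(-1)/169 = 177049/5 - 1*(-356583/169) = 177049/5 + 356583/169 = 31704196/845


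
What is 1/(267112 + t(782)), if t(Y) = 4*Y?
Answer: 1/270240 ≈ 3.7004e-6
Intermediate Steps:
1/(267112 + t(782)) = 1/(267112 + 4*782) = 1/(267112 + 3128) = 1/270240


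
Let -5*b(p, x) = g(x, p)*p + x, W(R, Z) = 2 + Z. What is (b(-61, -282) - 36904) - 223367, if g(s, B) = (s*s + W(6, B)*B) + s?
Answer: 3752228/5 ≈ 7.5045e+5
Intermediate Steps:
g(s, B) = s + s² + B*(2 + B) (g(s, B) = (s*s + (2 + B)*B) + s = (s² + B*(2 + B)) + s = s + s² + B*(2 + B))
b(p, x) = -x/5 - p*(x + x² + p*(2 + p))/5 (b(p, x) = -((x + x² + p*(2 + p))*p + x)/5 = -(p*(x + x² + p*(2 + p)) + x)/5 = -(x + p*(x + x² + p*(2 + p)))/5 = -x/5 - p*(x + x² + p*(2 + p))/5)
(b(-61, -282) - 36904) - 223367 = ((-⅕*(-282) - ⅕*(-61)*(-282 + (-282)² - 61*(2 - 61))) - 36904) - 223367 = ((282/5 - ⅕*(-61)*(-282 + 79524 - 61*(-59))) - 36904) - 223367 = ((282/5 - ⅕*(-61)*(-282 + 79524 + 3599)) - 36904) - 223367 = ((282/5 - ⅕*(-61)*82841) - 36904) - 223367 = ((282/5 + 5053301/5) - 36904) - 223367 = (5053583/5 - 36904) - 223367 = 4869063/5 - 223367 = 3752228/5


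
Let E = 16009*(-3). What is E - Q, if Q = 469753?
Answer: -517780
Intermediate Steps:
E = -48027
E - Q = -48027 - 1*469753 = -48027 - 469753 = -517780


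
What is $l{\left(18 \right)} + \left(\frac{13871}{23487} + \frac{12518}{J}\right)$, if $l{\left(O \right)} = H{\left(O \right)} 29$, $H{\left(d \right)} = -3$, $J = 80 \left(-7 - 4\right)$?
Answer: $- \frac{94544023}{939480} \approx -100.63$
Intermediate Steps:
$J = -880$ ($J = 80 \left(-11\right) = -880$)
$l{\left(O \right)} = -87$ ($l{\left(O \right)} = \left(-3\right) 29 = -87$)
$l{\left(18 \right)} + \left(\frac{13871}{23487} + \frac{12518}{J}\right) = -87 + \left(\frac{13871}{23487} + \frac{12518}{-880}\right) = -87 + \left(13871 \cdot \frac{1}{23487} + 12518 \left(- \frac{1}{880}\right)\right) = -87 + \left(\frac{13871}{23487} - \frac{569}{40}\right) = -87 - \frac{12809263}{939480} = - \frac{94544023}{939480}$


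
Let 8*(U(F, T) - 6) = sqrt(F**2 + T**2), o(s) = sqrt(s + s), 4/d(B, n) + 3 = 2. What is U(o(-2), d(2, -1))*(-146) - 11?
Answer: -887 - 73*sqrt(3)/2 ≈ -950.22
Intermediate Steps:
d(B, n) = -4 (d(B, n) = 4/(-3 + 2) = 4/(-1) = 4*(-1) = -4)
o(s) = sqrt(2)*sqrt(s) (o(s) = sqrt(2*s) = sqrt(2)*sqrt(s))
U(F, T) = 6 + sqrt(F**2 + T**2)/8
U(o(-2), d(2, -1))*(-146) - 11 = (6 + sqrt((sqrt(2)*sqrt(-2))**2 + (-4)**2)/8)*(-146) - 11 = (6 + sqrt((sqrt(2)*(I*sqrt(2)))**2 + 16)/8)*(-146) - 11 = (6 + sqrt((2*I)**2 + 16)/8)*(-146) - 11 = (6 + sqrt(-4 + 16)/8)*(-146) - 11 = (6 + sqrt(12)/8)*(-146) - 11 = (6 + (2*sqrt(3))/8)*(-146) - 11 = (6 + sqrt(3)/4)*(-146) - 11 = (-876 - 73*sqrt(3)/2) - 11 = -887 - 73*sqrt(3)/2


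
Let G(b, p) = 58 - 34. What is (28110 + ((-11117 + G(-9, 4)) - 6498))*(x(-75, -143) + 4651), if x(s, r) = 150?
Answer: 50501719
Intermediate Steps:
G(b, p) = 24
(28110 + ((-11117 + G(-9, 4)) - 6498))*(x(-75, -143) + 4651) = (28110 + ((-11117 + 24) - 6498))*(150 + 4651) = (28110 + (-11093 - 6498))*4801 = (28110 - 17591)*4801 = 10519*4801 = 50501719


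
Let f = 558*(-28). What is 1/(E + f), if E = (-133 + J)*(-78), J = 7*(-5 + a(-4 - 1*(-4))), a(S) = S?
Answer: -1/2520 ≈ -0.00039683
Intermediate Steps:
J = -35 (J = 7*(-5 + (-4 - 1*(-4))) = 7*(-5 + (-4 + 4)) = 7*(-5 + 0) = 7*(-5) = -35)
E = 13104 (E = (-133 - 35)*(-78) = -168*(-78) = 13104)
f = -15624
1/(E + f) = 1/(13104 - 15624) = 1/(-2520) = -1/2520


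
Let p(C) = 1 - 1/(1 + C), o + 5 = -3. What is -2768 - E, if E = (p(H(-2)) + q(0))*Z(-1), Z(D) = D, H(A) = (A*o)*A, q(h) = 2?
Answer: -85714/31 ≈ -2765.0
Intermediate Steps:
o = -8 (o = -5 - 3 = -8)
H(A) = -8*A**2 (H(A) = (A*(-8))*A = (-8*A)*A = -8*A**2)
E = -94/31 (E = ((-8*(-2)**2)/(1 - 8*(-2)**2) + 2)*(-1) = ((-8*4)/(1 - 8*4) + 2)*(-1) = (-32/(1 - 32) + 2)*(-1) = (-32/(-31) + 2)*(-1) = (-32*(-1/31) + 2)*(-1) = (32/31 + 2)*(-1) = (94/31)*(-1) = -94/31 ≈ -3.0323)
-2768 - E = -2768 - 1*(-94/31) = -2768 + 94/31 = -85714/31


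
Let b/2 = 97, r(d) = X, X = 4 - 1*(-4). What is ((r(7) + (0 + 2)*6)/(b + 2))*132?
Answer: 660/49 ≈ 13.469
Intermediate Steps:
X = 8 (X = 4 + 4 = 8)
r(d) = 8
b = 194 (b = 2*97 = 194)
((r(7) + (0 + 2)*6)/(b + 2))*132 = ((8 + (0 + 2)*6)/(194 + 2))*132 = ((8 + 2*6)/196)*132 = ((8 + 12)*(1/196))*132 = (20*(1/196))*132 = (5/49)*132 = 660/49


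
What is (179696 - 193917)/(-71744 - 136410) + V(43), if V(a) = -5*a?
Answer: -44738889/208154 ≈ -214.93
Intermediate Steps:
(179696 - 193917)/(-71744 - 136410) + V(43) = (179696 - 193917)/(-71744 - 136410) - 5*43 = -14221/(-208154) - 215 = -14221*(-1/208154) - 215 = 14221/208154 - 215 = -44738889/208154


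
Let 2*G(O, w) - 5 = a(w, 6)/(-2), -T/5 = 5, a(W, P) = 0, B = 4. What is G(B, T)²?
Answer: 25/4 ≈ 6.2500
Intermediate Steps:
T = -25 (T = -5*5 = -25)
G(O, w) = 5/2 (G(O, w) = 5/2 + (0/(-2))/2 = 5/2 + (0*(-½))/2 = 5/2 + (½)*0 = 5/2 + 0 = 5/2)
G(B, T)² = (5/2)² = 25/4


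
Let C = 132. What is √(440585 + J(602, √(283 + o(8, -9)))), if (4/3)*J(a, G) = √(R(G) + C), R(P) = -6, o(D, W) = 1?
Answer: √(1762340 + 9*√14)/2 ≈ 663.77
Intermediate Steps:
J(a, G) = 9*√14/4 (J(a, G) = 3*√(-6 + 132)/4 = 3*√126/4 = 3*(3*√14)/4 = 9*√14/4)
√(440585 + J(602, √(283 + o(8, -9)))) = √(440585 + 9*√14/4)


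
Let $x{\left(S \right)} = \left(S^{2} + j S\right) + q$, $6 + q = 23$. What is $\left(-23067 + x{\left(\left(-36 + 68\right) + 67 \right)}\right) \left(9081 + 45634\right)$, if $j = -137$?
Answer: $-1467018580$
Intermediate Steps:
$q = 17$ ($q = -6 + 23 = 17$)
$x{\left(S \right)} = 17 + S^{2} - 137 S$ ($x{\left(S \right)} = \left(S^{2} - 137 S\right) + 17 = 17 + S^{2} - 137 S$)
$\left(-23067 + x{\left(\left(-36 + 68\right) + 67 \right)}\right) \left(9081 + 45634\right) = \left(-23067 + \left(17 + \left(\left(-36 + 68\right) + 67\right)^{2} - 137 \left(\left(-36 + 68\right) + 67\right)\right)\right) \left(9081 + 45634\right) = \left(-23067 + \left(17 + \left(32 + 67\right)^{2} - 137 \left(32 + 67\right)\right)\right) 54715 = \left(-23067 + \left(17 + 99^{2} - 13563\right)\right) 54715 = \left(-23067 + \left(17 + 9801 - 13563\right)\right) 54715 = \left(-23067 - 3745\right) 54715 = \left(-26812\right) 54715 = -1467018580$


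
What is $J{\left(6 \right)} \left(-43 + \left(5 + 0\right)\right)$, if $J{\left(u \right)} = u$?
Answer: $-228$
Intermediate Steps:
$J{\left(6 \right)} \left(-43 + \left(5 + 0\right)\right) = 6 \left(-43 + \left(5 + 0\right)\right) = 6 \left(-43 + 5\right) = 6 \left(-38\right) = -228$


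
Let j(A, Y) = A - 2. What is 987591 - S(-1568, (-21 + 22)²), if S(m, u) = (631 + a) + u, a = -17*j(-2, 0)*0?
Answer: 986959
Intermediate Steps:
j(A, Y) = -2 + A
a = 0 (a = -17*(-2 - 2)*0 = -(-68)*0 = -17*0 = 0)
S(m, u) = 631 + u (S(m, u) = (631 + 0) + u = 631 + u)
987591 - S(-1568, (-21 + 22)²) = 987591 - (631 + (-21 + 22)²) = 987591 - (631 + 1²) = 987591 - (631 + 1) = 987591 - 1*632 = 987591 - 632 = 986959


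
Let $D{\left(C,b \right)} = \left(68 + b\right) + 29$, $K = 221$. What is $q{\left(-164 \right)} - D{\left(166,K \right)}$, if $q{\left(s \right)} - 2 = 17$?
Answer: $-299$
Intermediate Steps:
$q{\left(s \right)} = 19$ ($q{\left(s \right)} = 2 + 17 = 19$)
$D{\left(C,b \right)} = 97 + b$
$q{\left(-164 \right)} - D{\left(166,K \right)} = 19 - \left(97 + 221\right) = 19 - 318 = -299$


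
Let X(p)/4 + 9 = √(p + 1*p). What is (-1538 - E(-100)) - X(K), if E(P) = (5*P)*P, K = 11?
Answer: -51502 - 4*√22 ≈ -51521.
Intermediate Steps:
E(P) = 5*P²
X(p) = -36 + 4*√2*√p (X(p) = -36 + 4*√(p + 1*p) = -36 + 4*√(p + p) = -36 + 4*√(2*p) = -36 + 4*(√2*√p) = -36 + 4*√2*√p)
(-1538 - E(-100)) - X(K) = (-1538 - 5*(-100)²) - (-36 + 4*√2*√11) = (-1538 - 5*10000) - (-36 + 4*√22) = (-1538 - 1*50000) + (36 - 4*√22) = (-1538 - 50000) + (36 - 4*√22) = -51538 + (36 - 4*√22) = -51502 - 4*√22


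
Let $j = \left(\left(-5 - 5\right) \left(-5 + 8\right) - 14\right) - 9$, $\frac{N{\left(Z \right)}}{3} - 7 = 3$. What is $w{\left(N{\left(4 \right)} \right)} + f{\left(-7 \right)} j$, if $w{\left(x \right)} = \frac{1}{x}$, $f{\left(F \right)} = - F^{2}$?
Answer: $\frac{77911}{30} \approx 2597.0$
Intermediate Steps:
$N{\left(Z \right)} = 30$ ($N{\left(Z \right)} = 21 + 3 \cdot 3 = 21 + 9 = 30$)
$j = -53$ ($j = \left(\left(-10\right) 3 - 14\right) - 9 = \left(-30 - 14\right) - 9 = -44 - 9 = -53$)
$w{\left(N{\left(4 \right)} \right)} + f{\left(-7 \right)} j = \frac{1}{30} + - \left(-7\right)^{2} \left(-53\right) = \frac{1}{30} + \left(-1\right) 49 \left(-53\right) = \frac{1}{30} - -2597 = \frac{1}{30} + 2597 = \frac{77911}{30}$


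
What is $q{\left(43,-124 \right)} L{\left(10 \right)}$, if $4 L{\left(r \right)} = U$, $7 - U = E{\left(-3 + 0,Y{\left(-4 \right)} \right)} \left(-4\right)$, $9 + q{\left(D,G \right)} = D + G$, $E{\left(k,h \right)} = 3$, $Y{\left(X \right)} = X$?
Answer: $- \frac{855}{2} \approx -427.5$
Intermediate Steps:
$q{\left(D,G \right)} = -9 + D + G$ ($q{\left(D,G \right)} = -9 + \left(D + G\right) = -9 + D + G$)
$U = 19$ ($U = 7 - 3 \left(-4\right) = 7 - -12 = 7 + 12 = 19$)
$L{\left(r \right)} = \frac{19}{4}$ ($L{\left(r \right)} = \frac{1}{4} \cdot 19 = \frac{19}{4}$)
$q{\left(43,-124 \right)} L{\left(10 \right)} = \left(-9 + 43 - 124\right) \frac{19}{4} = \left(-90\right) \frac{19}{4} = - \frac{855}{2}$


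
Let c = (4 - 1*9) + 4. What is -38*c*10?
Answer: 380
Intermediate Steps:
c = -1 (c = (4 - 9) + 4 = -5 + 4 = -1)
-38*c*10 = -38*(-1)*10 = 38*10 = 380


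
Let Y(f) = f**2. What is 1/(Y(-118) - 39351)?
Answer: -1/25427 ≈ -3.9328e-5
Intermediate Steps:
1/(Y(-118) - 39351) = 1/((-118)**2 - 39351) = 1/(13924 - 39351) = 1/(-25427) = -1/25427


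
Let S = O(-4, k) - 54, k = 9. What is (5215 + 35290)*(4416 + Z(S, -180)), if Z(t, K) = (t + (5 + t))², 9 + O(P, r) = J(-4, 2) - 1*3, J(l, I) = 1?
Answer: 811760705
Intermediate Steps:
O(P, r) = -11 (O(P, r) = -9 + (1 - 1*3) = -9 + (1 - 3) = -9 - 2 = -11)
S = -65 (S = -11 - 54 = -65)
Z(t, K) = (5 + 2*t)²
(5215 + 35290)*(4416 + Z(S, -180)) = (5215 + 35290)*(4416 + (5 + 2*(-65))²) = 40505*(4416 + (5 - 130)²) = 40505*(4416 + (-125)²) = 40505*(4416 + 15625) = 40505*20041 = 811760705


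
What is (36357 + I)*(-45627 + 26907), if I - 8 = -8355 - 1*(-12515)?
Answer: -758628000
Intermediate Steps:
I = 4168 (I = 8 + (-8355 - 1*(-12515)) = 8 + (-8355 + 12515) = 8 + 4160 = 4168)
(36357 + I)*(-45627 + 26907) = (36357 + 4168)*(-45627 + 26907) = 40525*(-18720) = -758628000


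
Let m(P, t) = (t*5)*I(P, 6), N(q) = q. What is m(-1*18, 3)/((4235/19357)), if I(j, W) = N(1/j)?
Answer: -19357/5082 ≈ -3.8089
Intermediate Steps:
I(j, W) = 1/j
m(P, t) = 5*t/P (m(P, t) = (t*5)/P = (5*t)/P = 5*t/P)
m(-1*18, 3)/((4235/19357)) = (5*3/(-1*18))/((4235/19357)) = (5*3/(-18))/((4235*(1/19357))) = (5*3*(-1/18))/(4235/19357) = -⅚*19357/4235 = -19357/5082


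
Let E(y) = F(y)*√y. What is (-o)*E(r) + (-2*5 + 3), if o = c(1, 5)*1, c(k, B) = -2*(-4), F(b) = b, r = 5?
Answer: -7 - 40*√5 ≈ -96.443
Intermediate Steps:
c(k, B) = 8
o = 8 (o = 8*1 = 8)
E(y) = y^(3/2) (E(y) = y*√y = y^(3/2))
(-o)*E(r) + (-2*5 + 3) = (-1*8)*5^(3/2) + (-2*5 + 3) = -40*√5 + (-10 + 3) = -40*√5 - 7 = -7 - 40*√5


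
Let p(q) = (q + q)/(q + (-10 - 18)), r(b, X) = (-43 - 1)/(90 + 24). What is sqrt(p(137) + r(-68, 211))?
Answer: 2*sqrt(20533965)/6213 ≈ 1.4587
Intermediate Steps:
r(b, X) = -22/57 (r(b, X) = -44/114 = -44*1/114 = -22/57)
p(q) = 2*q/(-28 + q) (p(q) = (2*q)/(q - 28) = (2*q)/(-28 + q) = 2*q/(-28 + q))
sqrt(p(137) + r(-68, 211)) = sqrt(2*137/(-28 + 137) - 22/57) = sqrt(2*137/109 - 22/57) = sqrt(2*137*(1/109) - 22/57) = sqrt(274/109 - 22/57) = sqrt(13220/6213) = 2*sqrt(20533965)/6213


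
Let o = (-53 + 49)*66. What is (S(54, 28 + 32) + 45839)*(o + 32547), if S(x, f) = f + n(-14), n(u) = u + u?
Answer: 1480853493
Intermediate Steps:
n(u) = 2*u
o = -264 (o = -4*66 = -264)
S(x, f) = -28 + f (S(x, f) = f + 2*(-14) = f - 28 = -28 + f)
(S(54, 28 + 32) + 45839)*(o + 32547) = ((-28 + (28 + 32)) + 45839)*(-264 + 32547) = ((-28 + 60) + 45839)*32283 = (32 + 45839)*32283 = 45871*32283 = 1480853493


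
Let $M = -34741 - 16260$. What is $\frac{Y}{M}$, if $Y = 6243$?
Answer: $- \frac{6243}{51001} \approx -0.12241$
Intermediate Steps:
$M = -51001$
$\frac{Y}{M} = \frac{6243}{-51001} = 6243 \left(- \frac{1}{51001}\right) = - \frac{6243}{51001}$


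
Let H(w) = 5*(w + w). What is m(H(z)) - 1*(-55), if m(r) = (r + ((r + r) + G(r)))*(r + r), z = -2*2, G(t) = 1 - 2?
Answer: 9735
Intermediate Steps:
G(t) = -1
z = -4
H(w) = 10*w (H(w) = 5*(2*w) = 10*w)
m(r) = 2*r*(-1 + 3*r) (m(r) = (r + ((r + r) - 1))*(r + r) = (r + (2*r - 1))*(2*r) = (r + (-1 + 2*r))*(2*r) = (-1 + 3*r)*(2*r) = 2*r*(-1 + 3*r))
m(H(z)) - 1*(-55) = 2*(10*(-4))*(-1 + 3*(10*(-4))) - 1*(-55) = 2*(-40)*(-1 + 3*(-40)) + 55 = 2*(-40)*(-1 - 120) + 55 = 2*(-40)*(-121) + 55 = 9680 + 55 = 9735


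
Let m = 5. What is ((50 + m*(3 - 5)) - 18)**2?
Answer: 484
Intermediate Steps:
((50 + m*(3 - 5)) - 18)**2 = ((50 + 5*(3 - 5)) - 18)**2 = ((50 + 5*(-2)) - 18)**2 = ((50 - 10) - 18)**2 = (40 - 18)**2 = 22**2 = 484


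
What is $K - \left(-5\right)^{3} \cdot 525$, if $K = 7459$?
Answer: $73084$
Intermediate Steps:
$K - \left(-5\right)^{3} \cdot 525 = 7459 - \left(-5\right)^{3} \cdot 525 = 7459 - \left(-125\right) 525 = 7459 - -65625 = 7459 + 65625 = 73084$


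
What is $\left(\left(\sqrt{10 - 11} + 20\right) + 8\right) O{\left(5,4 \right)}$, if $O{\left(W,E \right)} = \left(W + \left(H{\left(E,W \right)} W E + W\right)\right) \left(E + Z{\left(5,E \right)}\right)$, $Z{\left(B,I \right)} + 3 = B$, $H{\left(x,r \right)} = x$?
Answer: $15120 + 540 i \approx 15120.0 + 540.0 i$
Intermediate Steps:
$Z{\left(B,I \right)} = -3 + B$
$O{\left(W,E \right)} = \left(2 + E\right) \left(2 W + W E^{2}\right)$ ($O{\left(W,E \right)} = \left(W + \left(E W E + W\right)\right) \left(E + \left(-3 + 5\right)\right) = \left(W + \left(W E^{2} + W\right)\right) \left(E + 2\right) = \left(W + \left(W + W E^{2}\right)\right) \left(2 + E\right) = \left(2 W + W E^{2}\right) \left(2 + E\right) = \left(2 + E\right) \left(2 W + W E^{2}\right)$)
$\left(\left(\sqrt{10 - 11} + 20\right) + 8\right) O{\left(5,4 \right)} = \left(\left(\sqrt{10 - 11} + 20\right) + 8\right) 5 \left(4 + 4^{3} + 2 \cdot 4 + 2 \cdot 4^{2}\right) = \left(\left(\sqrt{-1} + 20\right) + 8\right) 5 \left(4 + 64 + 8 + 2 \cdot 16\right) = \left(\left(i + 20\right) + 8\right) 5 \left(4 + 64 + 8 + 32\right) = \left(\left(20 + i\right) + 8\right) 5 \cdot 108 = \left(28 + i\right) 540 = 15120 + 540 i$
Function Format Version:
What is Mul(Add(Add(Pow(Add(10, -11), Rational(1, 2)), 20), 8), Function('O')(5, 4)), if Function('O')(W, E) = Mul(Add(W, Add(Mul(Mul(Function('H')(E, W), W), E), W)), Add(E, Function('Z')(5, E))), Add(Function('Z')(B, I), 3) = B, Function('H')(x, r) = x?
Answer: Add(15120, Mul(540, I)) ≈ Add(15120., Mul(540.00, I))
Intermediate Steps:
Function('Z')(B, I) = Add(-3, B)
Function('O')(W, E) = Mul(Add(2, E), Add(Mul(2, W), Mul(W, Pow(E, 2)))) (Function('O')(W, E) = Mul(Add(W, Add(Mul(Mul(E, W), E), W)), Add(E, Add(-3, 5))) = Mul(Add(W, Add(Mul(W, Pow(E, 2)), W)), Add(E, 2)) = Mul(Add(W, Add(W, Mul(W, Pow(E, 2)))), Add(2, E)) = Mul(Add(Mul(2, W), Mul(W, Pow(E, 2))), Add(2, E)) = Mul(Add(2, E), Add(Mul(2, W), Mul(W, Pow(E, 2)))))
Mul(Add(Add(Pow(Add(10, -11), Rational(1, 2)), 20), 8), Function('O')(5, 4)) = Mul(Add(Add(Pow(Add(10, -11), Rational(1, 2)), 20), 8), Mul(5, Add(4, Pow(4, 3), Mul(2, 4), Mul(2, Pow(4, 2))))) = Mul(Add(Add(Pow(-1, Rational(1, 2)), 20), 8), Mul(5, Add(4, 64, 8, Mul(2, 16)))) = Mul(Add(Add(I, 20), 8), Mul(5, Add(4, 64, 8, 32))) = Mul(Add(Add(20, I), 8), Mul(5, 108)) = Mul(Add(28, I), 540) = Add(15120, Mul(540, I))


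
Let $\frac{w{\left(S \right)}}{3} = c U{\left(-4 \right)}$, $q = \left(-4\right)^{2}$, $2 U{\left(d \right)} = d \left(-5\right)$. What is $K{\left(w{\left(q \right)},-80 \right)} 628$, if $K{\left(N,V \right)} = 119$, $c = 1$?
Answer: $74732$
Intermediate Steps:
$U{\left(d \right)} = - \frac{5 d}{2}$ ($U{\left(d \right)} = \frac{d \left(-5\right)}{2} = \frac{\left(-5\right) d}{2} = - \frac{5 d}{2}$)
$q = 16$
$w{\left(S \right)} = 30$ ($w{\left(S \right)} = 3 \cdot 1 \left(\left(- \frac{5}{2}\right) \left(-4\right)\right) = 3 \cdot 1 \cdot 10 = 3 \cdot 10 = 30$)
$K{\left(w{\left(q \right)},-80 \right)} 628 = 119 \cdot 628 = 74732$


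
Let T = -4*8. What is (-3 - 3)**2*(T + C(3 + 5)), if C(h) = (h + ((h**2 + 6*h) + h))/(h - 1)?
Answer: -3456/7 ≈ -493.71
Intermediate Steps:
T = -32
C(h) = (h**2 + 8*h)/(-1 + h) (C(h) = (h + (h**2 + 7*h))/(-1 + h) = (h**2 + 8*h)/(-1 + h))
(-3 - 3)**2*(T + C(3 + 5)) = (-3 - 3)**2*(-32 + (3 + 5)*(8 + (3 + 5))/(-1 + (3 + 5))) = (-6)**2*(-32 + 8*(8 + 8)/(-1 + 8)) = 36*(-32 + 8*16/7) = 36*(-32 + 8*(1/7)*16) = 36*(-32 + 128/7) = 36*(-96/7) = -3456/7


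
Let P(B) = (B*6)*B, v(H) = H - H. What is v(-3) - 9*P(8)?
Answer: -3456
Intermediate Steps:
v(H) = 0
P(B) = 6*B² (P(B) = (6*B)*B = 6*B²)
v(-3) - 9*P(8) = 0 - 54*8² = 0 - 54*64 = 0 - 9*384 = 0 - 3456 = -3456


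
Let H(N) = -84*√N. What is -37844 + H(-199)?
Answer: -37844 - 84*I*√199 ≈ -37844.0 - 1185.0*I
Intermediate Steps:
-37844 + H(-199) = -37844 - 84*I*√199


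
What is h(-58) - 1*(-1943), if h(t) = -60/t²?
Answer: 1634048/841 ≈ 1943.0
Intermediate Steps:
h(t) = -60/t²
h(-58) - 1*(-1943) = -60/(-58)² - 1*(-1943) = -60*1/3364 + 1943 = -15/841 + 1943 = 1634048/841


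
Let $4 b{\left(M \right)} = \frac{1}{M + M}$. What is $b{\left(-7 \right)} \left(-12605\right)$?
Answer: $\frac{12605}{56} \approx 225.09$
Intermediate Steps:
$b{\left(M \right)} = \frac{1}{8 M}$ ($b{\left(M \right)} = \frac{1}{4 \left(M + M\right)} = \frac{1}{4 \cdot 2 M} = \frac{\frac{1}{2} \frac{1}{M}}{4} = \frac{1}{8 M}$)
$b{\left(-7 \right)} \left(-12605\right) = \frac{1}{8 \left(-7\right)} \left(-12605\right) = \frac{1}{8} \left(- \frac{1}{7}\right) \left(-12605\right) = \left(- \frac{1}{56}\right) \left(-12605\right) = \frac{12605}{56}$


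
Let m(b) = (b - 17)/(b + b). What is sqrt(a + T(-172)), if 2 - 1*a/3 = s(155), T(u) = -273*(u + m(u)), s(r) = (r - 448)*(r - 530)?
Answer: 3*I*sqrt(929637726)/172 ≈ 531.8*I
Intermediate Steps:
m(b) = (-17 + b)/(2*b) (m(b) = (-17 + b)/((2*b)) = (-17 + b)*(1/(2*b)) = (-17 + b)/(2*b))
s(r) = (-530 + r)*(-448 + r) (s(r) = (-448 + r)*(-530 + r) = (-530 + r)*(-448 + r))
T(u) = -273*u - 273*(-17 + u)/(2*u) (T(u) = -273*(u + (-17 + u)/(2*u)) = -273*u - 273*(-17 + u)/(2*u))
a = -329619 (a = 6 - 3*(237440 + 155**2 - 978*155) = 6 - 3*(237440 + 24025 - 151590) = 6 - 3*109875 = 6 - 329625 = -329619)
sqrt(a + T(-172)) = sqrt(-329619 + (-273/2 - 273*(-172) + (4641/2)/(-172))) = sqrt(-329619 + (-273/2 + 46956 + (4641/2)*(-1/172))) = sqrt(-329619 + (-273/2 + 46956 - 4641/344)) = sqrt(-329619 + 16101267/344) = sqrt(-97287669/344) = 3*I*sqrt(929637726)/172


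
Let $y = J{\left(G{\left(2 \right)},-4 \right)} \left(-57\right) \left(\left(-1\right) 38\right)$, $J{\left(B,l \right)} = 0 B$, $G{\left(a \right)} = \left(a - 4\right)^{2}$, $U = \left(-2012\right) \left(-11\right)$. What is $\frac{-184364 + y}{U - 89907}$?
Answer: $\frac{184364}{67775} \approx 2.7202$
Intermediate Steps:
$U = 22132$
$G{\left(a \right)} = \left(-4 + a\right)^{2}$
$J{\left(B,l \right)} = 0$
$y = 0$ ($y = 0 \left(-57\right) \left(\left(-1\right) 38\right) = 0 \left(-38\right) = 0$)
$\frac{-184364 + y}{U - 89907} = \frac{-184364 + 0}{22132 - 89907} = - \frac{184364}{-67775} = \left(-184364\right) \left(- \frac{1}{67775}\right) = \frac{184364}{67775}$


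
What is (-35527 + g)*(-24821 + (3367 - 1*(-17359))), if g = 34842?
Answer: 2805075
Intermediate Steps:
(-35527 + g)*(-24821 + (3367 - 1*(-17359))) = (-35527 + 34842)*(-24821 + (3367 - 1*(-17359))) = -685*(-24821 + (3367 + 17359)) = -685*(-24821 + 20726) = -685*(-4095) = 2805075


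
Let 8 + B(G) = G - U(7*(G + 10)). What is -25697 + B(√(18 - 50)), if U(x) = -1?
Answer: -25704 + 4*I*√2 ≈ -25704.0 + 5.6569*I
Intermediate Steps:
B(G) = -7 + G (B(G) = -8 + (G - 1*(-1)) = -8 + (G + 1) = -8 + (1 + G) = -7 + G)
-25697 + B(√(18 - 50)) = -25697 + (-7 + √(18 - 50)) = -25697 + (-7 + √(-32)) = -25697 + (-7 + 4*I*√2) = -25704 + 4*I*√2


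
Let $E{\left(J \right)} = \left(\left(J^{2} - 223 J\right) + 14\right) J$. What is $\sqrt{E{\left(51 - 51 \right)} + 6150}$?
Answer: $5 \sqrt{246} \approx 78.422$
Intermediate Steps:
$E{\left(J \right)} = J \left(14 + J^{2} - 223 J\right)$ ($E{\left(J \right)} = \left(14 + J^{2} - 223 J\right) J = J \left(14 + J^{2} - 223 J\right)$)
$\sqrt{E{\left(51 - 51 \right)} + 6150} = \sqrt{\left(51 - 51\right) \left(14 + \left(51 - 51\right)^{2} - 223 \left(51 - 51\right)\right) + 6150} = \sqrt{0 \left(14 + 0^{2} - 0\right) + 6150} = \sqrt{0 \left(14 + 0 + 0\right) + 6150} = \sqrt{0 \cdot 14 + 6150} = \sqrt{0 + 6150} = \sqrt{6150} = 5 \sqrt{246}$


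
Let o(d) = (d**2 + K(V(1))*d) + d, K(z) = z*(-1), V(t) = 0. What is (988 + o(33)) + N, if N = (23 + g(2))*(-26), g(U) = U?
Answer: 1460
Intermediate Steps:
K(z) = -z
N = -650 (N = (23 + 2)*(-26) = 25*(-26) = -650)
o(d) = d + d**2 (o(d) = (d**2 + (-1*0)*d) + d = (d**2 + 0*d) + d = (d**2 + 0) + d = d**2 + d = d + d**2)
(988 + o(33)) + N = (988 + 33*(1 + 33)) - 650 = (988 + 33*34) - 650 = (988 + 1122) - 650 = 2110 - 650 = 1460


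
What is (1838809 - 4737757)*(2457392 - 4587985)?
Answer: 6176478316164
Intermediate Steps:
(1838809 - 4737757)*(2457392 - 4587985) = -2898948*(-2130593) = 6176478316164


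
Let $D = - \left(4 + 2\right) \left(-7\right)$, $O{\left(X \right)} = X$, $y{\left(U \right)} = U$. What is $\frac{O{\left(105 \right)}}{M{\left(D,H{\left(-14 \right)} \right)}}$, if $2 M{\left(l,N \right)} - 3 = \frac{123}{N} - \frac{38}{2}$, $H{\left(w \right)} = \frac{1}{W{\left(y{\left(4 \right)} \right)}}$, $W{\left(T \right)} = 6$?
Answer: $\frac{105}{361} \approx 0.29086$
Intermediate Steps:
$D = 42$ ($D = - 6 \left(-7\right) = \left(-1\right) \left(-42\right) = 42$)
$H{\left(w \right)} = \frac{1}{6}$
$M{\left(l,N \right)} = -8 + \frac{123}{2 N}$ ($M{\left(l,N \right)} = \frac{3}{2} + \frac{\frac{123}{N} - \frac{38}{2}}{2} = \frac{3}{2} + \frac{\frac{123}{N} - 19}{2} = \frac{3}{2} + \frac{-19 + \frac{123}{N}}{2} = \frac{3}{2} - \left(\frac{19}{2} - \frac{123}{2 N}\right) = -8 + \frac{123}{2 N}$)
$\frac{O{\left(105 \right)}}{M{\left(D,H{\left(-14 \right)} \right)}} = \frac{105}{-8 + \frac{123 \frac{1}{\frac{1}{6}}}{2}} = \frac{105}{-8 + \frac{123}{2} \cdot 6} = \frac{105}{-8 + 369} = \frac{105}{361}$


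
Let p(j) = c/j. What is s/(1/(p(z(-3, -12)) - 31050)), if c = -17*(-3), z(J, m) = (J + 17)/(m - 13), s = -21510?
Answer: 4688911125/7 ≈ 6.6984e+8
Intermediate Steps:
z(J, m) = (17 + J)/(-13 + m)
c = 51
p(j) = 51/j
s/(1/(p(z(-3, -12)) - 31050)) = -(-667885500 + 1097010*((-13 - 12)/(17 - 3))) = -21510/(1/(51/((14/(-25))) - 31050)) = -21510/(1/(51/((-1/25*14)) - 31050)) = -21510/(1/(51/(-14/25) - 31050)) = -21510/(1/(51*(-25/14) - 31050)) = -21510/(1/(-1275/14 - 31050)) = -21510/(1/(-435975/14)) = -21510/(-14/435975) = -21510*(-435975/14) = 4688911125/7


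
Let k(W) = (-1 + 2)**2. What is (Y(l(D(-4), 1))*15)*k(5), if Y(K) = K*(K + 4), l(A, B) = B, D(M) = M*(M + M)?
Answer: 75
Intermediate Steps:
D(M) = 2*M**2 (D(M) = M*(2*M) = 2*M**2)
Y(K) = K*(4 + K)
k(W) = 1 (k(W) = 1**2 = 1)
(Y(l(D(-4), 1))*15)*k(5) = ((1*(4 + 1))*15)*1 = ((1*5)*15)*1 = (5*15)*1 = 75*1 = 75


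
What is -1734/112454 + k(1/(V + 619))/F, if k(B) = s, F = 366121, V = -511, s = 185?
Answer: -307024912/20585885467 ≈ -0.014914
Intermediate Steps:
k(B) = 185
-1734/112454 + k(1/(V + 619))/F = -1734/112454 + 185/366121 = -1734*1/112454 + 185*(1/366121) = -867/56227 + 185/366121 = -307024912/20585885467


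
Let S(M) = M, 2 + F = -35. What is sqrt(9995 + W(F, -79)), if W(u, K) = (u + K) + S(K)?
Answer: 70*sqrt(2) ≈ 98.995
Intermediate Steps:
F = -37 (F = -2 - 35 = -37)
W(u, K) = u + 2*K (W(u, K) = (u + K) + K = (K + u) + K = u + 2*K)
sqrt(9995 + W(F, -79)) = sqrt(9995 + (-37 + 2*(-79))) = sqrt(9995 + (-37 - 158)) = sqrt(9995 - 195) = sqrt(9800) = 70*sqrt(2)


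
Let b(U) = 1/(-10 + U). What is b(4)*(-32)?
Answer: 16/3 ≈ 5.3333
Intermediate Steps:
b(4)*(-32) = -32/(-10 + 4) = -32/(-6) = -1/6*(-32) = 16/3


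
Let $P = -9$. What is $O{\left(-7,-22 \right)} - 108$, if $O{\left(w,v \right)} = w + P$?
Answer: $-124$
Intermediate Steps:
$O{\left(w,v \right)} = -9 + w$ ($O{\left(w,v \right)} = w - 9 = -9 + w$)
$O{\left(-7,-22 \right)} - 108 = \left(-9 - 7\right) - 108 = -16 - 108 = -124$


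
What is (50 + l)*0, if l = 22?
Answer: 0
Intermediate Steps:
(50 + l)*0 = (50 + 22)*0 = 72*0 = 0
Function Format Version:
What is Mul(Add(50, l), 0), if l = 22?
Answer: 0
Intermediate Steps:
Mul(Add(50, l), 0) = Mul(Add(50, 22), 0) = Mul(72, 0) = 0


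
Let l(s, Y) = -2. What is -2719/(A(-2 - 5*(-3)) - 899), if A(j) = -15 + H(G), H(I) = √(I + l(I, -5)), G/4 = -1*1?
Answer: 1242583/417701 + 2719*I*√6/835402 ≈ 2.9748 + 0.0079724*I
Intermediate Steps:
G = -4 (G = 4*(-1*1) = 4*(-1) = -4)
H(I) = √(-2 + I) (H(I) = √(I - 2) = √(-2 + I))
A(j) = -15 + I*√6 (A(j) = -15 + √(-2 - 4) = -15 + √(-6) = -15 + I*√6)
-2719/(A(-2 - 5*(-3)) - 899) = -2719/((-15 + I*√6) - 899) = -2719/(-914 + I*√6)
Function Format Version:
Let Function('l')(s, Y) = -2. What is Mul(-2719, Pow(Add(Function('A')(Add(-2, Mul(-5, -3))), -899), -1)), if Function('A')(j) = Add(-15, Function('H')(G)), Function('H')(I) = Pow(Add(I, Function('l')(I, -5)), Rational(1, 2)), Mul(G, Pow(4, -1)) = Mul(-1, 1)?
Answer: Add(Rational(1242583, 417701), Mul(Rational(2719, 835402), I, Pow(6, Rational(1, 2)))) ≈ Add(2.9748, Mul(0.0079724, I))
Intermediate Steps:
G = -4 (G = Mul(4, Mul(-1, 1)) = Mul(4, -1) = -4)
Function('H')(I) = Pow(Add(-2, I), Rational(1, 2)) (Function('H')(I) = Pow(Add(I, -2), Rational(1, 2)) = Pow(Add(-2, I), Rational(1, 2)))
Function('A')(j) = Add(-15, Mul(I, Pow(6, Rational(1, 2)))) (Function('A')(j) = Add(-15, Pow(Add(-2, -4), Rational(1, 2))) = Add(-15, Pow(-6, Rational(1, 2))) = Add(-15, Mul(I, Pow(6, Rational(1, 2)))))
Mul(-2719, Pow(Add(Function('A')(Add(-2, Mul(-5, -3))), -899), -1)) = Mul(-2719, Pow(Add(Add(-15, Mul(I, Pow(6, Rational(1, 2)))), -899), -1)) = Mul(-2719, Pow(Add(-914, Mul(I, Pow(6, Rational(1, 2)))), -1))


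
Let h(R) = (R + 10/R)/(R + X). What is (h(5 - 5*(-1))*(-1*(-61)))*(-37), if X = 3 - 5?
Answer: -24827/8 ≈ -3103.4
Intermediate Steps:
X = -2
h(R) = (R + 10/R)/(-2 + R) (h(R) = (R + 10/R)/(R - 2) = (R + 10/R)/(-2 + R))
(h(5 - 5*(-1))*(-1*(-61)))*(-37) = (((10 + (5 - 5*(-1))**2)/((5 - 5*(-1))*(-2 + (5 - 5*(-1)))))*(-1*(-61)))*(-37) = (((10 + (5 + 5)**2)/((5 + 5)*(-2 + (5 + 5))))*61)*(-37) = (((10 + 10**2)/(10*(-2 + 10)))*61)*(-37) = (((1/10)*(10 + 100)/8)*61)*(-37) = (((1/10)*(1/8)*110)*61)*(-37) = ((11/8)*61)*(-37) = (671/8)*(-37) = -24827/8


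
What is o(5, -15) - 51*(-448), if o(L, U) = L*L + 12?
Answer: 22885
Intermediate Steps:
o(L, U) = 12 + L**2 (o(L, U) = L**2 + 12 = 12 + L**2)
o(5, -15) - 51*(-448) = (12 + 5**2) - 51*(-448) = (12 + 25) + 22848 = 37 + 22848 = 22885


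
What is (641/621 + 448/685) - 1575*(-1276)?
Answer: 854896951793/425385 ≈ 2.0097e+6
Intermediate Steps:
(641/621 + 448/685) - 1575*(-1276) = (641*(1/621) + 448*(1/685)) + 2009700 = (641/621 + 448/685) + 2009700 = 717293/425385 + 2009700 = 854896951793/425385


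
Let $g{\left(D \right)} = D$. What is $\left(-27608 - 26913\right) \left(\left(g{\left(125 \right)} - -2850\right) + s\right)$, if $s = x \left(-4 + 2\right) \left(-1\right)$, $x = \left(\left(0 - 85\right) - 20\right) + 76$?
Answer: $-159037757$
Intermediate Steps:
$x = -29$ ($x = \left(\left(0 - 85\right) - 20\right) + 76 = \left(-85 - 20\right) + 76 = -105 + 76 = -29$)
$s = -58$ ($s = - 29 \left(-4 + 2\right) \left(-1\right) = - 29 \left(\left(-2\right) \left(-1\right)\right) = \left(-29\right) 2 = -58$)
$\left(-27608 - 26913\right) \left(\left(g{\left(125 \right)} - -2850\right) + s\right) = \left(-27608 - 26913\right) \left(\left(125 - -2850\right) - 58\right) = - 54521 \left(\left(125 + 2850\right) - 58\right) = - 54521 \left(2975 - 58\right) = \left(-54521\right) 2917 = -159037757$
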